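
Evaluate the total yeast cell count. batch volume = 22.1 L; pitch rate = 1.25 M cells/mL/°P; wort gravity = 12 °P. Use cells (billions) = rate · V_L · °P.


cells = 1.25 · 22.1 · 12

331.5000 billion cells


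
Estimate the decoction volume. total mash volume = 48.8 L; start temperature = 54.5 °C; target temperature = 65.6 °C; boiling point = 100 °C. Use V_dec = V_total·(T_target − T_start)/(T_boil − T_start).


V_dec = 48.8·(65.6 − 54.5)/(100 − 54.5)

11.9051 L


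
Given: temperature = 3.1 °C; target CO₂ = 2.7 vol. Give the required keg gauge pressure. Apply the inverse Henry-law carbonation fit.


psi = vols/(0.01821 + 0.09011·e^(−0.04·T)) − 14.695
psi = 2.7/(0.01821 + 0.09011·e^(−0.04·3.1)) − 14.695

12.9092 psi


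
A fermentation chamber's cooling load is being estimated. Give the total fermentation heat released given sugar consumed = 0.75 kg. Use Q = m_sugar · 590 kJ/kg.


Q = 0.75 · 590

442.5000 kJ


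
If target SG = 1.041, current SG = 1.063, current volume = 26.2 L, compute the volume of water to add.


V_water = V·((SG_curr − 1)/(SG_target − 1) − 1)
V_water = 26.2·((1.063 − 1)/(1.041 − 1) − 1)

14.0585 L


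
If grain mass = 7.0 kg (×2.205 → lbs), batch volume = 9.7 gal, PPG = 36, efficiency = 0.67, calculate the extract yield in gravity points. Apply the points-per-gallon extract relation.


points = lbs × PPG × eff / vol
lbs = 7.0 × 2.205 = 15.4350
points = 15.4350 × 36 × 0.67 / 9.7

38.3806 points


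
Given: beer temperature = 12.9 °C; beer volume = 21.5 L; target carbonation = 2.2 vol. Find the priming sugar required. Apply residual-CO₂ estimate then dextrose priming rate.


residual = 14.695·(0.01821 + 0.09011·e^(−0.04·T));  sugar = (target − residual)·4.0·V
residual = 14.695·(0.01821 + 0.09011·e^(−0.04·12.9)) = 1.0580
sugar = (2.2 − 1.0580)·4.0·21.5

98.2124 g


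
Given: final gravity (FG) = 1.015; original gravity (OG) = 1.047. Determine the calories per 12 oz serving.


ABW = (OG−FG)·131.25·0.79/FG;  °P = 259 − 259/SG (for OG→OE and FG→AE);  RE = 0.1808·OE + 0.8192·AE;  Cal = (6.9·ABW + 4·(RE−0.1))·FG·3.55
ABW = (1.047 − 1.015)·131.25·0.79/1.015 = 3.2690
OE = 259 − 259/1.047 = 11.6266 °P
AE = 259 − 259/1.015 = 3.8276 °P
RE = 0.1808·11.6266 + 0.8192·3.8276 = 5.2376 °P
Cal = (6.9·3.2690 + 4·(5.2376−0.1))·1.015·3.55

155.3232 kcal


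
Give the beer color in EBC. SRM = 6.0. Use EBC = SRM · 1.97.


EBC = 6.0 · 1.97

11.8200 EBC


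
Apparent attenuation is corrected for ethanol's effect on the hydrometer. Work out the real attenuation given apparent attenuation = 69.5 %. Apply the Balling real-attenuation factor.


RA = AA · 0.8192
RA = 69.5 · 0.8192

56.9344 %


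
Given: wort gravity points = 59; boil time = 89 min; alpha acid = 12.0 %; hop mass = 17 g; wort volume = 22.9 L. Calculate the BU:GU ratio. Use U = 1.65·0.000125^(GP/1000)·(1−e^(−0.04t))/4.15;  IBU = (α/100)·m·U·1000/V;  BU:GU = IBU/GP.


U = 1.65·0.000125^(59/1000)·(1−e^(−0.04·89))/4.15 = 0.2273
IBU = (12.0/100)·17·0.2273·1000/22.9 = 20.2497
BU:GU = 20.2497/59

0.3432


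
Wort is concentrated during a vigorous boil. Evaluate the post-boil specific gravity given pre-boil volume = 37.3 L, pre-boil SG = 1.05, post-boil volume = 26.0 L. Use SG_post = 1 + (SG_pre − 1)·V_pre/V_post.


pts_pre = (1.05 − 1)·1000 = 50.0000
pts_post = 50.0000·37.3/26.0 = 71.7308
SG_post = 1 + 71.7308/1000

1.0717


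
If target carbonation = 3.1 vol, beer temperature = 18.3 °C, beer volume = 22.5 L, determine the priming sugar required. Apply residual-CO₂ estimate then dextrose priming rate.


residual = 14.695·(0.01821 + 0.09011·e^(−0.04·T));  sugar = (target − residual)·4.0·V
residual = 14.695·(0.01821 + 0.09011·e^(−0.04·18.3)) = 0.9044
sugar = (3.1 − 0.9044)·4.0·22.5

197.5996 g


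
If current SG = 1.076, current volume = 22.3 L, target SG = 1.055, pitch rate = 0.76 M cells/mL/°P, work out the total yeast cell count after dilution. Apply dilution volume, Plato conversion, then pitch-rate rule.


V_w = V·((SG_c−1)/(SG_t−1)−1);  °P = 259 − 259/SG_t;  cells = rate·(V+V_w)·°P
V_w = 22.3·((1.076−1)/(1.055−1)−1) = 8.5145
V_final = 22.3 + 8.5145 = 30.8145
°P = 259 − 259/1.055 = 13.5024
cells = 0.76·30.8145·13.5024

316.2127 billion cells


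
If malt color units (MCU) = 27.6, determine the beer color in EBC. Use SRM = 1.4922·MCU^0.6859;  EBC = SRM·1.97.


SRM = 1.4922·27.6^0.6859 = 14.5260
EBC = 14.5260·1.97

28.6163 EBC


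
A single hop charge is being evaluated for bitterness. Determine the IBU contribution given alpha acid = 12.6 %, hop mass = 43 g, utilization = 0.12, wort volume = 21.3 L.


IBU = (α/100)·mass·U·1000 / V
IBU = (12.6/100)·43·0.12·1000 / 21.3

30.5239 IBU


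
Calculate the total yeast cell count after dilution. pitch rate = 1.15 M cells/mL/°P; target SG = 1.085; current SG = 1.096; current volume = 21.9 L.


V_w = V·((SG_c−1)/(SG_t−1)−1);  °P = 259 − 259/SG_t;  cells = rate·(V+V_w)·°P
V_w = 21.9·((1.096−1)/(1.085−1)−1) = 2.8341
V_final = 21.9 + 2.8341 = 24.7341
°P = 259 − 259/1.085 = 20.2903
cells = 1.15·24.7341·20.2903

577.1427 billion cells


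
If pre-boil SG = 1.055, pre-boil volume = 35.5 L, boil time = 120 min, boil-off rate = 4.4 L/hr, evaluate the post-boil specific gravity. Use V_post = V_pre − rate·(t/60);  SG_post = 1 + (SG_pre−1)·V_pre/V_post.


V_post = 35.5 − 4.4·(120/60) = 26.7000
SG_post = 1 + (1.055 − 1)·35.5/26.7000

1.0731


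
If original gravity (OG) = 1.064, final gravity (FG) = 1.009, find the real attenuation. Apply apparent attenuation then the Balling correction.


AA = (OG−FG)/(OG−1)·100;  RA = AA·0.8192
AA = (1.064 − 1.009)/(1.064 − 1)·100 = 85.9375
RA = 85.9375·0.8192

70.4000 %


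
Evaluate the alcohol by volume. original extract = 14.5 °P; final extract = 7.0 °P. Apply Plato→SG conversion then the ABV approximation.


SG = 259/(259 − P);  ABV = (OG − FG)·131.25
OG = 259/(259 − 14.5) = 1.0593
FG = 259/(259 − 7.0) = 1.0278
ABV = (1.0593 − 1.0278)·131.25

4.1379 % ABV


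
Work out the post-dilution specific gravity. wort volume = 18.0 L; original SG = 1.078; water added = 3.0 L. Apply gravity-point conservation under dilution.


SG_new = 1 + (SG_old − 1)·V_old/(V_old + V_water)
pts = (1.078 − 1)·1000·18.0/(18.0 + 3.0) = 66.8571
SG_new = 1 + 66.8571/1000

1.0669


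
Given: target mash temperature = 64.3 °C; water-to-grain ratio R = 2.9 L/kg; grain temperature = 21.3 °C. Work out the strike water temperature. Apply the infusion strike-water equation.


T_strike = (0.41/R)·(T_mash − T_grain) + T_mash
T_strike = (0.41/2.9)·(64.3 − 21.3) + 64.3

70.3793 °C


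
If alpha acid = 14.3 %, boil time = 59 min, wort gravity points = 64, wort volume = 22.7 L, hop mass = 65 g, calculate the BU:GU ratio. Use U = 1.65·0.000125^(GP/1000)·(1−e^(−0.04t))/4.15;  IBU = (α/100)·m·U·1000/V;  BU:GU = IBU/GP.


U = 1.65·0.000125^(64/1000)·(1−e^(−0.04·59))/4.15 = 0.2026
IBU = (14.3/100)·65·0.2026·1000/22.7 = 82.9446
BU:GU = 82.9446/64

1.2960


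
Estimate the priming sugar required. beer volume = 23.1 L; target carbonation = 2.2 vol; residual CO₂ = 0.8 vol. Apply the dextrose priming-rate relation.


sugar = (target − residual)·4.0·V
sugar = (2.2 − 0.8)·4.0·23.1

129.3600 g


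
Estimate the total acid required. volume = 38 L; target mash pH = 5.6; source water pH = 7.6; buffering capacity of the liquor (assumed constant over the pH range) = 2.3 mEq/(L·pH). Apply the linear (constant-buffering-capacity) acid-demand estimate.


acid = buffering capacity · (pH_source − pH_target) · V
acid = 2.3 · (7.6 − 5.6) · 38

174.8000 mEq


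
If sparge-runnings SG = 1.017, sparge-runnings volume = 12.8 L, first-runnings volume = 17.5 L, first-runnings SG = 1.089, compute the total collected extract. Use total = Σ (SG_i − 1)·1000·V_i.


first = (1.089 − 1)·1000·17.5 = 1557.5000
sparge = (1.017 − 1)·1000·12.8 = 217.6000
total = 1557.5000 + 217.6000

1775.1000 gravity·L


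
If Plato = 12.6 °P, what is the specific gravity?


SG = 259/(259 − P)
SG = 259/(259 − 12.6)

1.0511


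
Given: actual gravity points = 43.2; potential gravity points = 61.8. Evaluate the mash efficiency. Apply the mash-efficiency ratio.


efficiency = actual / potential × 100
efficiency = 43.2 / 61.8 × 100

69.9029 %


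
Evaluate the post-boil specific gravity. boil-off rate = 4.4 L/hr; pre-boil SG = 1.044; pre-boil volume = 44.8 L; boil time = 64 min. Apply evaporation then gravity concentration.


V_post = V_pre − rate·(t/60);  SG_post = 1 + (SG_pre−1)·V_pre/V_post
V_post = 44.8 − 4.4·(64/60) = 40.1067
SG_post = 1 + (1.044 − 1)·44.8/40.1067

1.0491


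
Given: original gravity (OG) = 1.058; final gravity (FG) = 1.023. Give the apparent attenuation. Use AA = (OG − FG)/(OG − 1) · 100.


AA = (1.058 − 1.023)/(1.058 − 1) · 100

60.3448 %


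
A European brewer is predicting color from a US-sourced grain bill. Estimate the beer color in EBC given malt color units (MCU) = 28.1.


SRM = 1.4922·MCU^0.6859;  EBC = SRM·1.97
SRM = 1.4922·28.1^0.6859 = 14.7060
EBC = 14.7060·1.97

28.9708 EBC


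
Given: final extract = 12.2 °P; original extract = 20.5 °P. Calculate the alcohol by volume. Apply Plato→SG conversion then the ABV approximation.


SG = 259/(259 − P);  ABV = (OG − FG)·131.25
OG = 259/(259 − 20.5) = 1.0860
FG = 259/(259 − 12.2) = 1.0494
ABV = (1.0860 − 1.0494)·131.25

4.7934 % ABV


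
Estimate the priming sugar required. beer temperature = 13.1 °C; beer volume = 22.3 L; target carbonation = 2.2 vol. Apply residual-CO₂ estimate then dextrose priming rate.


residual = 14.695·(0.01821 + 0.09011·e^(−0.04·T));  sugar = (target − residual)·4.0·V
residual = 14.695·(0.01821 + 0.09011·e^(−0.04·13.1)) = 1.0517
sugar = (2.2 − 1.0517)·4.0·22.3

102.4286 g


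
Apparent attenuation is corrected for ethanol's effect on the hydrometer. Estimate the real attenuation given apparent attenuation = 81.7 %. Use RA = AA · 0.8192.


RA = 81.7 · 0.8192

66.9286 %


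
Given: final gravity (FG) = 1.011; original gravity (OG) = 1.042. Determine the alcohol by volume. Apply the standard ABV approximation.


ABV = (OG − FG) · 131.25
ABV = (1.042 − 1.011) · 131.25

4.0688 % ABV


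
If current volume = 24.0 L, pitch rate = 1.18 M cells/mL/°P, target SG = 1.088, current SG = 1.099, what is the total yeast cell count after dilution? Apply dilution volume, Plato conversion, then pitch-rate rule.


V_w = V·((SG_c−1)/(SG_t−1)−1);  °P = 259 − 259/SG_t;  cells = rate·(V+V_w)·°P
V_w = 24.0·((1.099−1)/(1.088−1)−1) = 3.0000
V_final = 24.0 + 3.0000 = 27.0000
°P = 259 − 259/1.088 = 20.9485
cells = 1.18·27.0000·20.9485

667.4201 billion cells


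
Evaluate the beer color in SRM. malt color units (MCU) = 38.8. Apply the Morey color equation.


SRM = 1.4922 · MCU^0.6859
SRM = 1.4922 · 38.8^0.6859

18.3488 SRM


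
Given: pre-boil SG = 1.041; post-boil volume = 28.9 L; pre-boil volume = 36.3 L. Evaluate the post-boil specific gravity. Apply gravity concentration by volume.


SG_post = 1 + (SG_pre − 1)·V_pre/V_post
pts_pre = (1.041 − 1)·1000 = 41.0000
pts_post = 41.0000·36.3/28.9 = 51.4983
SG_post = 1 + 51.4983/1000

1.0515


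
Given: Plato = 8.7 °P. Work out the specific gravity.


SG = 259/(259 − P)
SG = 259/(259 − 8.7)

1.0348


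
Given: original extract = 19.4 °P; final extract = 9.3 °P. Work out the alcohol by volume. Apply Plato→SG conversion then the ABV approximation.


SG = 259/(259 − P);  ABV = (OG − FG)·131.25
OG = 259/(259 − 19.4) = 1.0810
FG = 259/(259 − 9.3) = 1.0372
ABV = (1.0810 − 1.0372)·131.25

5.7387 % ABV


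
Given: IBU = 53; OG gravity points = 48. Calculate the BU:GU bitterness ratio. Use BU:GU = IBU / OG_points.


BU:GU = 53 / 48

1.1042


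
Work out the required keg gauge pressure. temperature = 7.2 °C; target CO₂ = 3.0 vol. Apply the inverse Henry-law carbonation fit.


psi = vols/(0.01821 + 0.09011·e^(−0.04·T)) − 14.695
psi = 3.0/(0.01821 + 0.09011·e^(−0.04·7.2)) − 14.695

20.2819 psi


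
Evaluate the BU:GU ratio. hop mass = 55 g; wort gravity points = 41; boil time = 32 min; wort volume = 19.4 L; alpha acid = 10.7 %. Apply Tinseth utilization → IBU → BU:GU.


U = 1.65·0.000125^(GP/1000)·(1−e^(−0.04t))/4.15;  IBU = (α/100)·m·U·1000/V;  BU:GU = IBU/GP
U = 1.65·0.000125^(41/1000)·(1−e^(−0.04·32))/4.15 = 0.1986
IBU = (10.7/100)·55·0.1986·1000/19.4 = 60.2377
BU:GU = 60.2377/41

1.4692


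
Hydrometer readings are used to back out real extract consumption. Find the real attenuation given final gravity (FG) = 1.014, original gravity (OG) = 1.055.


AA = (OG−FG)/(OG−1)·100;  RA = AA·0.8192
AA = (1.055 − 1.014)/(1.055 − 1)·100 = 74.5455
RA = 74.5455·0.8192

61.0676 %


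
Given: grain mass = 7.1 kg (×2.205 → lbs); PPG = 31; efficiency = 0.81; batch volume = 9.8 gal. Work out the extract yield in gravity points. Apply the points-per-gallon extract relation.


points = lbs × PPG × eff / vol
lbs = 7.1 × 2.205 = 15.6555
points = 15.6555 × 31 × 0.81 / 9.8

40.1132 points


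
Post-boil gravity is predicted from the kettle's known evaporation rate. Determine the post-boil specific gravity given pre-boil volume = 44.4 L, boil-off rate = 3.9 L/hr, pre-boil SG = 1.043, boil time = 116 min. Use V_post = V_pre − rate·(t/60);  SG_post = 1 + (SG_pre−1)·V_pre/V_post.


V_post = 44.4 − 3.9·(116/60) = 36.8600
SG_post = 1 + (1.043 − 1)·44.4/36.8600

1.0518


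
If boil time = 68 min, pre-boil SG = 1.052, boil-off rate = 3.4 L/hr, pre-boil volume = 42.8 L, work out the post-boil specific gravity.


V_post = V_pre − rate·(t/60);  SG_post = 1 + (SG_pre−1)·V_pre/V_post
V_post = 42.8 − 3.4·(68/60) = 38.9467
SG_post = 1 + (1.052 − 1)·42.8/38.9467

1.0571


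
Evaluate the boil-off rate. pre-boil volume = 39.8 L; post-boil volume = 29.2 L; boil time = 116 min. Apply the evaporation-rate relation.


rate = (V_pre − V_post) / (t_min/60)
rate = (39.8 − 29.2) / (116/60)

5.4828 L/hr


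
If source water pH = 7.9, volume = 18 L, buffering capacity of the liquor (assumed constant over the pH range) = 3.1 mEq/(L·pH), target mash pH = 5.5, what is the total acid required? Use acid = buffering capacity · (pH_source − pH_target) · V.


acid = 3.1 · (7.9 − 5.5) · 18

133.9200 mEq


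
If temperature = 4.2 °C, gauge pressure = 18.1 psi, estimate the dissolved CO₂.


vols = (P + 14.695)·(0.01821 + 0.09011·e^(−0.04·T))
vols = (18.1 + 14.695)·(0.01821 + 0.09011·e^(−0.04·4.2))

3.0954 volumes


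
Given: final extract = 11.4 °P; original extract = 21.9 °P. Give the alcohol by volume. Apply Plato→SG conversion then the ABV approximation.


SG = 259/(259 − P);  ABV = (OG − FG)·131.25
OG = 259/(259 − 21.9) = 1.0924
FG = 259/(259 − 11.4) = 1.0460
ABV = (1.0924 − 1.0460)·131.25

6.0800 % ABV


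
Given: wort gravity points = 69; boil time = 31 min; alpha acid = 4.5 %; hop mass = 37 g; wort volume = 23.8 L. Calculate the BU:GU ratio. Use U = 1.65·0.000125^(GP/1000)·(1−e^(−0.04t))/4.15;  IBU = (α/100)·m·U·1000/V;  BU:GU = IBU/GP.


U = 1.65·0.000125^(69/1000)·(1−e^(−0.04·31))/4.15 = 0.1520
IBU = (4.5/100)·37·0.1520·1000/23.8 = 10.6315
BU:GU = 10.6315/69

0.1541


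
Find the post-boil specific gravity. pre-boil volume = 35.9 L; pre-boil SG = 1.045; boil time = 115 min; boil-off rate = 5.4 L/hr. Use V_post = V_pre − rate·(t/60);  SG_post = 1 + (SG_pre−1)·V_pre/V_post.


V_post = 35.9 − 5.4·(115/60) = 25.5500
SG_post = 1 + (1.045 − 1)·35.9/25.5500

1.0632


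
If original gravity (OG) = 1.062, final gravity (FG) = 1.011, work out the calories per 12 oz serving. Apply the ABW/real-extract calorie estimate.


ABW = (OG−FG)·131.25·0.79/FG;  °P = 259 − 259/SG (for OG→OE and FG→AE);  RE = 0.1808·OE + 0.8192·AE;  Cal = (6.9·ABW + 4·(RE−0.1))·FG·3.55
ABW = (1.062 − 1.011)·131.25·0.79/1.011 = 5.2305
OE = 259 − 259/1.062 = 15.1205 °P
AE = 259 − 259/1.011 = 2.8180 °P
RE = 0.1808·15.1205 + 0.8192·2.8180 = 5.0423 °P
Cal = (6.9·5.2305 + 4·(5.0423−0.1))·1.011·3.55

200.4837 kcal


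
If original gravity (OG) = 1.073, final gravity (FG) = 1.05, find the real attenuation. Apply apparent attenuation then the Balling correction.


AA = (OG−FG)/(OG−1)·100;  RA = AA·0.8192
AA = (1.073 − 1.05)/(1.073 − 1)·100 = 31.5068
RA = 31.5068·0.8192

25.8104 %


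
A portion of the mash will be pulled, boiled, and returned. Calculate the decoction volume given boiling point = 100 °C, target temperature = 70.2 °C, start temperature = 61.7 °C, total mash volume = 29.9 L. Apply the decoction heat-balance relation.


V_dec = V_total·(T_target − T_start)/(T_boil − T_start)
V_dec = 29.9·(70.2 − 61.7)/(100 − 61.7)

6.6358 L


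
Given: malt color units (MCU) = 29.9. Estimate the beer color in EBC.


SRM = 1.4922·MCU^0.6859;  EBC = SRM·1.97
SRM = 1.4922·29.9^0.6859 = 15.3458
EBC = 15.3458·1.97

30.2313 EBC


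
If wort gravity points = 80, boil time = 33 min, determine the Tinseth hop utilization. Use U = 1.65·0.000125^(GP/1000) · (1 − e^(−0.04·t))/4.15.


bigness = 1.65·0.000125^(80/1000) = 0.8040
boil_factor = (1 − e^(−0.04·33))/4.15 = 0.1766
U = 0.8040 · 0.1766

0.1420


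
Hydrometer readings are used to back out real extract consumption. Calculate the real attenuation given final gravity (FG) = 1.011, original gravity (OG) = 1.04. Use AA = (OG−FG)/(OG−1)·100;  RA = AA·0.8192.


AA = (1.04 − 1.011)/(1.04 − 1)·100 = 72.5000
RA = 72.5000·0.8192

59.3920 %


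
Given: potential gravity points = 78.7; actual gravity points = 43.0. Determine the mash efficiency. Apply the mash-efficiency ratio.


efficiency = actual / potential × 100
efficiency = 43.0 / 78.7 × 100

54.6379 %


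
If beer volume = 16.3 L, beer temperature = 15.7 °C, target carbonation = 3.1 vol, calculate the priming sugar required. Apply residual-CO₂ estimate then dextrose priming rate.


residual = 14.695·(0.01821 + 0.09011·e^(−0.04·T));  sugar = (target − residual)·4.0·V
residual = 14.695·(0.01821 + 0.09011·e^(−0.04·15.7)) = 0.9742
sugar = (3.1 − 0.9742)·4.0·16.3

138.5990 g


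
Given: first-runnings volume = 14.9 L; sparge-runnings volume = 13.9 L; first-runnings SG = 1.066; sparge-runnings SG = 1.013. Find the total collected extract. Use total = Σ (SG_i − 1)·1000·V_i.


first = (1.066 − 1)·1000·14.9 = 983.4000
sparge = (1.013 − 1)·1000·13.9 = 180.7000
total = 983.4000 + 180.7000

1164.1000 gravity·L


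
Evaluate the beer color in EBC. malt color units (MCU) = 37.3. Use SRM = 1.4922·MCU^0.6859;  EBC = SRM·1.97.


SRM = 1.4922·37.3^0.6859 = 17.8592
EBC = 17.8592·1.97

35.1826 EBC


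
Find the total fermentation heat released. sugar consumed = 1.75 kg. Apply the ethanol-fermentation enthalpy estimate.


Q = m_sugar · 590 kJ/kg
Q = 1.75 · 590

1032.5000 kJ


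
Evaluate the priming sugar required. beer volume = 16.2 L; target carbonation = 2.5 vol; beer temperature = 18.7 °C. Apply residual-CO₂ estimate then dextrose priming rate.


residual = 14.695·(0.01821 + 0.09011·e^(−0.04·T));  sugar = (target − residual)·4.0·V
residual = 14.695·(0.01821 + 0.09011·e^(−0.04·18.7)) = 0.8943
sugar = (2.5 − 0.8943)·4.0·16.2

104.0468 g


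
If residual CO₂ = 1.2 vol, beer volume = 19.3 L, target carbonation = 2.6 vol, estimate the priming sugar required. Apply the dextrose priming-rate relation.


sugar = (target − residual)·4.0·V
sugar = (2.6 − 1.2)·4.0·19.3

108.0800 g


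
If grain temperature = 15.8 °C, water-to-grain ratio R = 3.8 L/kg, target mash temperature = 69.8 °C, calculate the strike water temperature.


T_strike = (0.41/R)·(T_mash − T_grain) + T_mash
T_strike = (0.41/3.8)·(69.8 − 15.8) + 69.8

75.6263 °C


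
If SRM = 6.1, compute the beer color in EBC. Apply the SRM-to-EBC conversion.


EBC = SRM · 1.97
EBC = 6.1 · 1.97

12.0170 EBC


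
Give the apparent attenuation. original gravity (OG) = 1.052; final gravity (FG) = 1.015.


AA = (OG − FG)/(OG − 1) · 100
AA = (1.052 − 1.015)/(1.052 − 1) · 100

71.1538 %


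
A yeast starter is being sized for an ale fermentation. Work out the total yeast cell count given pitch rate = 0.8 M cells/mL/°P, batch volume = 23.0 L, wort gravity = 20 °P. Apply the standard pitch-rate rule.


cells (billions) = rate · V_L · °P
cells = 0.8 · 23.0 · 20

368.0000 billion cells


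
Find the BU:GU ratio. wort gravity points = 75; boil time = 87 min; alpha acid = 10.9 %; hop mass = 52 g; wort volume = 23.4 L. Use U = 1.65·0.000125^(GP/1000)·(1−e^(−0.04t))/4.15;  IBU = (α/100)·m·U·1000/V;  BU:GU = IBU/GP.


U = 1.65·0.000125^(75/1000)·(1−e^(−0.04·87))/4.15 = 0.1964
IBU = (10.9/100)·52·0.1964·1000/23.4 = 47.5695
BU:GU = 47.5695/75

0.6343


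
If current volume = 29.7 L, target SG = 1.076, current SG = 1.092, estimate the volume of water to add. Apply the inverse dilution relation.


V_water = V·((SG_curr − 1)/(SG_target − 1) − 1)
V_water = 29.7·((1.092 − 1)/(1.076 − 1) − 1)

6.2526 L


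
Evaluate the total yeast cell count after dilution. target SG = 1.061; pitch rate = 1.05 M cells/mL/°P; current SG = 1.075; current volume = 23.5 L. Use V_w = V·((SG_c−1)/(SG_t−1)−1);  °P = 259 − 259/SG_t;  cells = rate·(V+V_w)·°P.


V_w = 23.5·((1.075−1)/(1.061−1)−1) = 5.3934
V_final = 23.5 + 5.3934 = 28.8934
°P = 259 − 259/1.061 = 14.8907
cells = 1.05·28.8934·14.8907

451.7548 billion cells


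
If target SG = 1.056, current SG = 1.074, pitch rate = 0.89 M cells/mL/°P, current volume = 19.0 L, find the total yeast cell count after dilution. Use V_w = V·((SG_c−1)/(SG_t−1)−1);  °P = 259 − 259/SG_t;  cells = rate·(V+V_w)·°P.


V_w = 19.0·((1.074−1)/(1.056−1)−1) = 6.1071
V_final = 19.0 + 6.1071 = 25.1071
°P = 259 − 259/1.056 = 13.7348
cells = 0.89·25.1071·13.7348

306.9101 billion cells


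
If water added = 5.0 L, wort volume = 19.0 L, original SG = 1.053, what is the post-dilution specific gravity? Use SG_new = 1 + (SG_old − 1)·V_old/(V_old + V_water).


pts = (1.053 − 1)·1000·19.0/(19.0 + 5.0) = 41.9583
SG_new = 1 + 41.9583/1000

1.0420


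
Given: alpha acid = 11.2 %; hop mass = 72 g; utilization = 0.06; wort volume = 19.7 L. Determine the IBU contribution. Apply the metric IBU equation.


IBU = (α/100)·mass·U·1000 / V
IBU = (11.2/100)·72·0.06·1000 / 19.7

24.5604 IBU


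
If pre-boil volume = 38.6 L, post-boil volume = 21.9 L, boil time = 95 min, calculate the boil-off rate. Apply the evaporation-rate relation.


rate = (V_pre − V_post) / (t_min/60)
rate = (38.6 − 21.9) / (95/60)

10.5474 L/hr


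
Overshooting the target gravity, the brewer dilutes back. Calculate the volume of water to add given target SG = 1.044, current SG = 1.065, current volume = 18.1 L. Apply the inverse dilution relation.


V_water = V·((SG_curr − 1)/(SG_target − 1) − 1)
V_water = 18.1·((1.065 − 1)/(1.044 − 1) − 1)

8.6386 L


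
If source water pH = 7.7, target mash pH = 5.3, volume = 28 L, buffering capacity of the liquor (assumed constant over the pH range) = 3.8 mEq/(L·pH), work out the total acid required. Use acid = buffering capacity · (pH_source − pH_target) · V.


acid = 3.8 · (7.7 − 5.3) · 28

255.3600 mEq


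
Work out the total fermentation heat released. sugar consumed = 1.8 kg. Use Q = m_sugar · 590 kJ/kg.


Q = 1.8 · 590

1062.0000 kJ


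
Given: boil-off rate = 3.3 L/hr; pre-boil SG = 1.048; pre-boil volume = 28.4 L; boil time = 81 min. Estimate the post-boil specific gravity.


V_post = V_pre − rate·(t/60);  SG_post = 1 + (SG_pre−1)·V_pre/V_post
V_post = 28.4 − 3.3·(81/60) = 23.9450
SG_post = 1 + (1.048 − 1)·28.4/23.9450

1.0569


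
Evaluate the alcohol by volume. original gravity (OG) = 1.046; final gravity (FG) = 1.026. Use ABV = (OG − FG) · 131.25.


ABV = (1.046 − 1.026) · 131.25

2.6250 % ABV


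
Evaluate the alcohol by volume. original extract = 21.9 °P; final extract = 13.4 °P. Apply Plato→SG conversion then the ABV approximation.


SG = 259/(259 − P);  ABV = (OG − FG)·131.25
OG = 259/(259 − 21.9) = 1.0924
FG = 259/(259 − 13.4) = 1.0546
ABV = (1.0924 − 1.0546)·131.25

4.9620 % ABV


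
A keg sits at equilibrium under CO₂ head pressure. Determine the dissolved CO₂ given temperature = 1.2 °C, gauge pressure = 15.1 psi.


vols = (P + 14.695)·(0.01821 + 0.09011·e^(−0.04·T))
vols = (15.1 + 14.695)·(0.01821 + 0.09011·e^(−0.04·1.2))

3.1016 volumes


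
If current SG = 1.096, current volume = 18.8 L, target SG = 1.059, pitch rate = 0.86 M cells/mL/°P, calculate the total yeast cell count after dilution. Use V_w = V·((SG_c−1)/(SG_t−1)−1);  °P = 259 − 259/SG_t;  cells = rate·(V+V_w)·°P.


V_w = 18.8·((1.096−1)/(1.059−1)−1) = 11.7898
V_final = 18.8 + 11.7898 = 30.5898
°P = 259 − 259/1.059 = 14.4297
cells = 0.86·30.5898·14.4297

379.6045 billion cells


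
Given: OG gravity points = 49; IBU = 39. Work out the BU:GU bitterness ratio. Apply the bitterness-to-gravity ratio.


BU:GU = IBU / OG_points
BU:GU = 39 / 49

0.7959


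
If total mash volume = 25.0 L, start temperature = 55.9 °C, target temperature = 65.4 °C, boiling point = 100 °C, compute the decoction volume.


V_dec = V_total·(T_target − T_start)/(T_boil − T_start)
V_dec = 25.0·(65.4 − 55.9)/(100 − 55.9)

5.3855 L


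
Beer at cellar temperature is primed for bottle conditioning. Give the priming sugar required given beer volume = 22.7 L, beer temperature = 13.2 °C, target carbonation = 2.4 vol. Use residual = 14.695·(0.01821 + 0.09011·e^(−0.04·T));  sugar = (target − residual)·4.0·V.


residual = 14.695·(0.01821 + 0.09011·e^(−0.04·13.2)) = 1.0486
sugar = (2.4 − 1.0486)·4.0·22.7

122.7101 g


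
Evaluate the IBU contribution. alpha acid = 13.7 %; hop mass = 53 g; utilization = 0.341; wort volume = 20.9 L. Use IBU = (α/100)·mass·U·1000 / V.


IBU = (13.7/100)·53·0.341·1000 / 20.9

118.4689 IBU


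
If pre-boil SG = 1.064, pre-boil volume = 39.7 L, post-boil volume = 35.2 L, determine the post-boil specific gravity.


SG_post = 1 + (SG_pre − 1)·V_pre/V_post
pts_pre = (1.064 − 1)·1000 = 64.0000
pts_post = 64.0000·39.7/35.2 = 72.1818
SG_post = 1 + 72.1818/1000

1.0722


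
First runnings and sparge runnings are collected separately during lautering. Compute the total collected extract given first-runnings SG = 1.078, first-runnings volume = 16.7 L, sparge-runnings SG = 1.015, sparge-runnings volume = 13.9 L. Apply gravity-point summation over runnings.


total = Σ (SG_i − 1)·1000·V_i
first = (1.078 − 1)·1000·16.7 = 1302.6000
sparge = (1.015 − 1)·1000·13.9 = 208.5000
total = 1302.6000 + 208.5000

1511.1000 gravity·L


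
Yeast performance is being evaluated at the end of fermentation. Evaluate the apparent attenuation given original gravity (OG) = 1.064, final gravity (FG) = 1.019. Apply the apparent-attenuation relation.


AA = (OG − FG)/(OG − 1) · 100
AA = (1.064 − 1.019)/(1.064 − 1) · 100

70.3125 %


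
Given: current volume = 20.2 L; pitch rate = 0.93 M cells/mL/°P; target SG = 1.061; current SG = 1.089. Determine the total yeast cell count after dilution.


V_w = V·((SG_c−1)/(SG_t−1)−1);  °P = 259 − 259/SG_t;  cells = rate·(V+V_w)·°P
V_w = 20.2·((1.089−1)/(1.061−1)−1) = 9.2721
V_final = 20.2 + 9.2721 = 29.4721
°P = 259 − 259/1.061 = 14.8907
cells = 0.93·29.4721·14.8907

408.1396 billion cells


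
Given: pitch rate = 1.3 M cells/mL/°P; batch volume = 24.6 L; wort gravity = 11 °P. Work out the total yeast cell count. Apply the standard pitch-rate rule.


cells (billions) = rate · V_L · °P
cells = 1.3 · 24.6 · 11

351.7800 billion cells


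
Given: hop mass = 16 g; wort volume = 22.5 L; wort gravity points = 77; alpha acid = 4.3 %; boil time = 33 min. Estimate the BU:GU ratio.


U = 1.65·0.000125^(GP/1000)·(1−e^(−0.04t))/4.15;  IBU = (α/100)·m·U·1000/V;  BU:GU = IBU/GP
U = 1.65·0.000125^(77/1000)·(1−e^(−0.04·33))/4.15 = 0.1459
IBU = (4.3/100)·16·0.1459·1000/22.5 = 4.4599
BU:GU = 4.4599/77

0.0579


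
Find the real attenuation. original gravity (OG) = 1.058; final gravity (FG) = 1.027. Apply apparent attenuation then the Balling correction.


AA = (OG−FG)/(OG−1)·100;  RA = AA·0.8192
AA = (1.058 − 1.027)/(1.058 − 1)·100 = 53.4483
RA = 53.4483·0.8192

43.7848 %


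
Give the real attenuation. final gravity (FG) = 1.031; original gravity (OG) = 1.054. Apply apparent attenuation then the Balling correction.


AA = (OG−FG)/(OG−1)·100;  RA = AA·0.8192
AA = (1.054 − 1.031)/(1.054 − 1)·100 = 42.5926
RA = 42.5926·0.8192

34.8919 %


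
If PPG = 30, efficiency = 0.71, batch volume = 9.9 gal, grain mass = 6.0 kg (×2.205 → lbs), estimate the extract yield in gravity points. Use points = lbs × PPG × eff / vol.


lbs = 6.0 × 2.205 = 13.2300
points = 13.2300 × 30 × 0.71 / 9.9

28.4645 points


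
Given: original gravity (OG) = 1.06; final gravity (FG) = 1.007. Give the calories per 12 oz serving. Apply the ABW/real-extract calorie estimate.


ABW = (OG−FG)·131.25·0.79/FG;  °P = 259 − 259/SG (for OG→OE and FG→AE);  RE = 0.1808·OE + 0.8192·AE;  Cal = (6.9·ABW + 4·(RE−0.1))·FG·3.55
ABW = (1.06 − 1.007)·131.25·0.79/1.007 = 5.4572
OE = 259 − 259/1.06 = 14.6604 °P
AE = 259 − 259/1.007 = 1.8004 °P
RE = 0.1808·14.6604 + 0.8192·1.8004 = 4.1255 °P
Cal = (6.9·5.4572 + 4·(4.1255−0.1))·1.007·3.55

192.1727 kcal


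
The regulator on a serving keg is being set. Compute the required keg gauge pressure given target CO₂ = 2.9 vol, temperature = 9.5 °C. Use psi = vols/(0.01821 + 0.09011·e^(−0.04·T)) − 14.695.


psi = 2.9/(0.01821 + 0.09011·e^(−0.04·9.5)) − 14.695

21.6309 psi


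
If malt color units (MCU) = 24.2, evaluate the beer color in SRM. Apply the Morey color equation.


SRM = 1.4922 · MCU^0.6859
SRM = 1.4922 · 24.2^0.6859

13.2735 SRM


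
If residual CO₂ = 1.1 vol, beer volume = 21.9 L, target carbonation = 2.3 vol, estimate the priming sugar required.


sugar = (target − residual)·4.0·V
sugar = (2.3 − 1.1)·4.0·21.9

105.1200 g


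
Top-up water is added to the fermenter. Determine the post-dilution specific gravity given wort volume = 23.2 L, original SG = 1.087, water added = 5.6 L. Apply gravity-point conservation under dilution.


SG_new = 1 + (SG_old − 1)·V_old/(V_old + V_water)
pts = (1.087 − 1)·1000·23.2/(23.2 + 5.6) = 70.0833
SG_new = 1 + 70.0833/1000

1.0701


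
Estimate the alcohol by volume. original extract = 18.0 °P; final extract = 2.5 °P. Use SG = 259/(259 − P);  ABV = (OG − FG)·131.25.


OG = 259/(259 − 18.0) = 1.0747
FG = 259/(259 − 2.5) = 1.0097
ABV = (1.0747 − 1.0097)·131.25

8.5237 % ABV


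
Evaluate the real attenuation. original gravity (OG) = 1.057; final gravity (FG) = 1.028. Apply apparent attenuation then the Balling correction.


AA = (OG−FG)/(OG−1)·100;  RA = AA·0.8192
AA = (1.057 − 1.028)/(1.057 − 1)·100 = 50.8772
RA = 50.8772·0.8192

41.6786 %


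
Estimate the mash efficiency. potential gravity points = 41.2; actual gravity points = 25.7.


efficiency = actual / potential × 100
efficiency = 25.7 / 41.2 × 100

62.3786 %


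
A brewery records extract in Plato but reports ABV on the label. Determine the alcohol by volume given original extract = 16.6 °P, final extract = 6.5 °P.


SG = 259/(259 − P);  ABV = (OG − FG)·131.25
OG = 259/(259 − 16.6) = 1.0685
FG = 259/(259 − 6.5) = 1.0257
ABV = (1.0685 − 1.0257)·131.25

5.6095 % ABV


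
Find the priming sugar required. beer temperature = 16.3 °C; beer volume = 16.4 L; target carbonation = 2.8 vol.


residual = 14.695·(0.01821 + 0.09011·e^(−0.04·T));  sugar = (target − residual)·4.0·V
residual = 14.695·(0.01821 + 0.09011·e^(−0.04·16.3)) = 0.9575
sugar = (2.8 − 0.9575)·4.0·16.4

120.8686 g


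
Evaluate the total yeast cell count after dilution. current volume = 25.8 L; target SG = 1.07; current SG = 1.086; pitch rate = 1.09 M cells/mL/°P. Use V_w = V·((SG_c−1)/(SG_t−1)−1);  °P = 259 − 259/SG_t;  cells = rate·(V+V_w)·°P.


V_w = 25.8·((1.086−1)/(1.07−1)−1) = 5.8971
V_final = 25.8 + 5.8971 = 31.6971
°P = 259 − 259/1.07 = 16.9439
cells = 1.09·31.6971·16.9439

585.4107 billion cells


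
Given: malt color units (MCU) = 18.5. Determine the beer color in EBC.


SRM = 1.4922·MCU^0.6859;  EBC = SRM·1.97
SRM = 1.4922·18.5^0.6859 = 11.0403
EBC = 11.0403·1.97

21.7494 EBC


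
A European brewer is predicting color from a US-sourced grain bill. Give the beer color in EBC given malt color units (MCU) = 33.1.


SRM = 1.4922·MCU^0.6859;  EBC = SRM·1.97
SRM = 1.4922·33.1^0.6859 = 16.4542
EBC = 16.4542·1.97

32.4148 EBC


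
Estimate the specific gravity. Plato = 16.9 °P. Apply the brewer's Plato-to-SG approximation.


SG = 259/(259 − P)
SG = 259/(259 − 16.9)

1.0698


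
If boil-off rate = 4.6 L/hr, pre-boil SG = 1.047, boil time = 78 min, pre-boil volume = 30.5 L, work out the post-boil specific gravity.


V_post = V_pre − rate·(t/60);  SG_post = 1 + (SG_pre−1)·V_pre/V_post
V_post = 30.5 − 4.6·(78/60) = 24.5200
SG_post = 1 + (1.047 − 1)·30.5/24.5200

1.0585


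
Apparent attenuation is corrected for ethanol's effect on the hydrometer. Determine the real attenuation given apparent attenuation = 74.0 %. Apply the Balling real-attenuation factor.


RA = AA · 0.8192
RA = 74.0 · 0.8192

60.6208 %


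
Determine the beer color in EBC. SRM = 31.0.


EBC = SRM · 1.97
EBC = 31.0 · 1.97

61.0700 EBC


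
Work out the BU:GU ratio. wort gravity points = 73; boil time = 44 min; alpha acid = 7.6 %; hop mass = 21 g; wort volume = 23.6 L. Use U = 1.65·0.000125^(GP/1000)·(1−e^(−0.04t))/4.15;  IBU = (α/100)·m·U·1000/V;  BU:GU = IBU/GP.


U = 1.65·0.000125^(73/1000)·(1−e^(−0.04·44))/4.15 = 0.1708
IBU = (7.6/100)·21·0.1708·1000/23.6 = 11.5515
BU:GU = 11.5515/73

0.1582


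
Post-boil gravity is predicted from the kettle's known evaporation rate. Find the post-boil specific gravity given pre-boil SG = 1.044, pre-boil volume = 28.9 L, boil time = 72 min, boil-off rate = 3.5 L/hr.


V_post = V_pre − rate·(t/60);  SG_post = 1 + (SG_pre−1)·V_pre/V_post
V_post = 28.9 − 3.5·(72/60) = 24.7000
SG_post = 1 + (1.044 − 1)·28.9/24.7000

1.0515


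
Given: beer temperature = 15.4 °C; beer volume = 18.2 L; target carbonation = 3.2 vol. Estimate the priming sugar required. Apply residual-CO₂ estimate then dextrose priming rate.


residual = 14.695·(0.01821 + 0.09011·e^(−0.04·T));  sugar = (target − residual)·4.0·V
residual = 14.695·(0.01821 + 0.09011·e^(−0.04·15.4)) = 0.9828
sugar = (3.2 − 0.9828)·4.0·18.2

161.4137 g


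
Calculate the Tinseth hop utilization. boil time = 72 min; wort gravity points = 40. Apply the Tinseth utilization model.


U = 1.65·0.000125^(GP/1000) · (1 − e^(−0.04·t))/4.15
bigness = 1.65·0.000125^(40/1000) = 1.1518
boil_factor = (1 − e^(−0.04·72))/4.15 = 0.2274
U = 1.1518 · 0.2274

0.2620


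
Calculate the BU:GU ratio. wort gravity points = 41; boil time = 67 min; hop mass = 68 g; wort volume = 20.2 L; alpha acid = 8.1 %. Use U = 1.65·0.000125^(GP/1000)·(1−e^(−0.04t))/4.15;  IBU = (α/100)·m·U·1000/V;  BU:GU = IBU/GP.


U = 1.65·0.000125^(41/1000)·(1−e^(−0.04·67))/4.15 = 0.2562
IBU = (8.1/100)·68·0.2562·1000/20.2 = 69.8562
BU:GU = 69.8562/41

1.7038


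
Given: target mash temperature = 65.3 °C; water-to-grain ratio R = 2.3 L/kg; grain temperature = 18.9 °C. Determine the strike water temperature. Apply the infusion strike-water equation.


T_strike = (0.41/R)·(T_mash − T_grain) + T_mash
T_strike = (0.41/2.3)·(65.3 − 18.9) + 65.3

73.5713 °C


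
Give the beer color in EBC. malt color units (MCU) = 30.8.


SRM = 1.4922·MCU^0.6859;  EBC = SRM·1.97
SRM = 1.4922·30.8^0.6859 = 15.6612
EBC = 15.6612·1.97

30.8525 EBC


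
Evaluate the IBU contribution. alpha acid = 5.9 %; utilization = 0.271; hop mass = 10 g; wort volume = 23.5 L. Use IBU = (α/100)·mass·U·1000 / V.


IBU = (5.9/100)·10·0.271·1000 / 23.5

6.8038 IBU


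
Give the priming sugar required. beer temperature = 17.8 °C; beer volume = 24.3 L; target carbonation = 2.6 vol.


residual = 14.695·(0.01821 + 0.09011·e^(−0.04·T));  sugar = (target − residual)·4.0·V
residual = 14.695·(0.01821 + 0.09011·e^(−0.04·17.8)) = 0.9173
sugar = (2.6 − 0.9173)·4.0·24.3

163.5571 g


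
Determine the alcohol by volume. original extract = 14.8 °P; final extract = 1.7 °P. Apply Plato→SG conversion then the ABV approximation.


SG = 259/(259 − P);  ABV = (OG − FG)·131.25
OG = 259/(259 − 14.8) = 1.0606
FG = 259/(259 − 1.7) = 1.0066
ABV = (1.0606 − 1.0066)·131.25

7.0874 % ABV


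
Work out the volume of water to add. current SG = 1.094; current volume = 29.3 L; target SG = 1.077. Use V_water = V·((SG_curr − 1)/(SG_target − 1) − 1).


V_water = 29.3·((1.094 − 1)/(1.077 − 1) − 1)

6.4688 L


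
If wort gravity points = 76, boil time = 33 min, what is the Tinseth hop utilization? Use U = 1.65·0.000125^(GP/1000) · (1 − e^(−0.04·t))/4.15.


bigness = 1.65·0.000125^(76/1000) = 0.8334
boil_factor = (1 − e^(−0.04·33))/4.15 = 0.1766
U = 0.8334 · 0.1766

0.1472


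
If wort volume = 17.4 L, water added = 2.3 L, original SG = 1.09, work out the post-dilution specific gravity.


SG_new = 1 + (SG_old − 1)·V_old/(V_old + V_water)
pts = (1.09 − 1)·1000·17.4/(17.4 + 2.3) = 79.4924
SG_new = 1 + 79.4924/1000

1.0795


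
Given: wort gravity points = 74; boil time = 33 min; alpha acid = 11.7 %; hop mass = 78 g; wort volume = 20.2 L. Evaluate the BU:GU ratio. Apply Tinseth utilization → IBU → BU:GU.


U = 1.65·0.000125^(GP/1000)·(1−e^(−0.04t))/4.15;  IBU = (α/100)·m·U·1000/V;  BU:GU = IBU/GP
U = 1.65·0.000125^(74/1000)·(1−e^(−0.04·33))/4.15 = 0.1498
IBU = (11.7/100)·78·0.1498·1000/20.2 = 67.6955
BU:GU = 67.6955/74

0.9148


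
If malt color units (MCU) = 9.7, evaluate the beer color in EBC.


SRM = 1.4922·MCU^0.6859;  EBC = SRM·1.97
SRM = 1.4922·9.7^0.6859 = 7.0901
EBC = 7.0901·1.97

13.9675 EBC


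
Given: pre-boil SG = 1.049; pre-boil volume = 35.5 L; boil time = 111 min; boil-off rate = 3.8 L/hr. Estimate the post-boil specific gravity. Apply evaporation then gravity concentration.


V_post = V_pre − rate·(t/60);  SG_post = 1 + (SG_pre−1)·V_pre/V_post
V_post = 35.5 − 3.8·(111/60) = 28.4700
SG_post = 1 + (1.049 − 1)·35.5/28.4700

1.0611


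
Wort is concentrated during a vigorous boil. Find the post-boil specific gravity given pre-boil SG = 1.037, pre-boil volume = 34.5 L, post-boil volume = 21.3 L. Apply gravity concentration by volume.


SG_post = 1 + (SG_pre − 1)·V_pre/V_post
pts_pre = (1.037 − 1)·1000 = 37.0000
pts_post = 37.0000·34.5/21.3 = 59.9296
SG_post = 1 + 59.9296/1000

1.0599


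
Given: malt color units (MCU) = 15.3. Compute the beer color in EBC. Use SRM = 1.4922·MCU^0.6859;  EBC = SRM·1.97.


SRM = 1.4922·15.3^0.6859 = 9.6919
EBC = 9.6919·1.97

19.0930 EBC
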